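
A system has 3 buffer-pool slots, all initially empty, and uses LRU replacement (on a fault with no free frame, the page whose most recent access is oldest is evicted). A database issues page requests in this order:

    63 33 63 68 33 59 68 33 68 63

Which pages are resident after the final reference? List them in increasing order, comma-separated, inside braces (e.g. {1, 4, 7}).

{33, 63, 68}

63 → fault, frames [63]
33 → fault, frames [63, 33]
63 → hit
68 → fault, frames [33, 63, 68]
33 → hit
59 → fault, evict 63, frames [68, 33, 59]
68 → hit
33 → hit
68 → hit
63 → fault, evict 59, frames [33, 68, 63]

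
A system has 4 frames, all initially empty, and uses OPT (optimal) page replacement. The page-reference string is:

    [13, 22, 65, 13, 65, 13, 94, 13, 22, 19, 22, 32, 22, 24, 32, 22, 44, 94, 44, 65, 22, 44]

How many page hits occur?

13: miss, frames [13]
22: miss, frames [13, 22]
65: miss, frames [13, 22, 65]
13: hit
65: hit
13: hit
94: miss, frames [13, 22, 65, 94]
13: hit
22: hit
19: miss, evict 13, frames [22, 65, 94, 19]
22: hit
32: miss, evict 19, frames [22, 65, 94, 32]
22: hit
24: miss, evict 65, frames [22, 94, 32, 24]
32: hit
22: hit
44: miss, evict 24, frames [22, 94, 32, 44]
94: hit
44: hit
65: miss, evict 32, frames [22, 94, 44, 65]
22: hit
44: hit
Hits: 13.

13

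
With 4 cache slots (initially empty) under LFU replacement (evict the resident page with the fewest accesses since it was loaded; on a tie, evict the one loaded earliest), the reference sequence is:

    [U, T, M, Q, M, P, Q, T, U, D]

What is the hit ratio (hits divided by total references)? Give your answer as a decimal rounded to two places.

0.30

U -> miss, frames (U)
T -> miss, frames (U T)
M -> miss, frames (U T M)
Q -> miss, frames (U T M Q)
M -> hit
P -> miss, evict U, frames (T M Q P)
Q -> hit
T -> hit
U -> miss, evict P, frames (T M Q U)
D -> miss, evict U, frames (T M Q D)
Hits: 3 of 10 references → 3/10 = 0.3000.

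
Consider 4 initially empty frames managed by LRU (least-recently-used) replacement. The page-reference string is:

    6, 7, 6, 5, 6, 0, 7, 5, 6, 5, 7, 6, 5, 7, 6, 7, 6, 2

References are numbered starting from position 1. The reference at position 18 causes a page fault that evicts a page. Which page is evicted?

pos 1: 6: miss, frames (6)
pos 2: 7: miss, frames (6 7)
pos 3: 6: hit
pos 4: 5: miss, frames (7 6 5)
pos 5: 6: hit
pos 6: 0: miss, frames (7 5 6 0)
pos 7: 7: hit
pos 8: 5: hit
pos 9: 6: hit
pos 10: 5: hit
pos 11: 7: hit
pos 12: 6: hit
pos 13: 5: hit
pos 14: 7: hit
pos 15: 6: hit
pos 16: 7: hit
pos 17: 6: hit
pos 18: 2: miss, evict 0, frames (5 7 6 2)
At position 18, page 0 is evicted.

0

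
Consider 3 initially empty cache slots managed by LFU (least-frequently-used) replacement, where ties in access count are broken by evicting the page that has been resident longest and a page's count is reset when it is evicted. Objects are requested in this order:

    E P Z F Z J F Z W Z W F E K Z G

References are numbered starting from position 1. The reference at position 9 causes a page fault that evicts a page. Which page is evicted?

J

pos 1: E -> fault, frames [E]
pos 2: P -> fault, frames [E, P]
pos 3: Z -> fault, frames [E, P, Z]
pos 4: F -> fault, evict E, frames [P, Z, F]
pos 5: Z -> hit
pos 6: J -> fault, evict P, frames [Z, F, J]
pos 7: F -> hit
pos 8: Z -> hit
pos 9: W -> fault, evict J, frames [Z, F, W]
At position 9, page J is evicted.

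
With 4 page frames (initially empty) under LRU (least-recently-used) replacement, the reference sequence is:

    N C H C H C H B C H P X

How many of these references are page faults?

N: fault, frames (N)
C: fault, frames (N C)
H: fault, frames (N C H)
C: hit
H: hit
C: hit
H: hit
B: fault, frames (N C H B)
C: hit
H: hit
P: fault, evict N, frames (B C H P)
X: fault, evict B, frames (C H P X)
Page faults: 6.

6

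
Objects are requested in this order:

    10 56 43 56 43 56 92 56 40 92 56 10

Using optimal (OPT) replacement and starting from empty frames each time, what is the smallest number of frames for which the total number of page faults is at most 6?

3

f=1: 12 faults
f=2: 7 faults
f=3: 6 faults
f=4: 5 faults
f=5: 5 faults
Smallest f with faults ≤ 6 is 3.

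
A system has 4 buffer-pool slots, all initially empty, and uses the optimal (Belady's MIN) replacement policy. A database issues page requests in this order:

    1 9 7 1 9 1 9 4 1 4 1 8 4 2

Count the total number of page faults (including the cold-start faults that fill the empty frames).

6

1 → fault, frames [1]
9 → fault, frames [1, 9]
7 → fault, frames [1, 9, 7]
1 → hit
9 → hit
1 → hit
9 → hit
4 → fault, frames [1, 9, 7, 4]
1 → hit
4 → hit
1 → hit
8 → fault, evict 7, frames [1, 9, 4, 8]
4 → hit
2 → fault, evict 8, frames [1, 9, 4, 2]
Page faults: 6.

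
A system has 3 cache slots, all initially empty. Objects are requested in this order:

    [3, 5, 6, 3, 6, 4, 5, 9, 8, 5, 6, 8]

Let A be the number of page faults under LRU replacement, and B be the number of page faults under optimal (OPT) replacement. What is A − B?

Under LRU: F F F . . F F F F . F . → 8 faults.
Under OPT: F F F . . F . F F . . . → 6 faults.
A − B = 8 − 6 = 2.

2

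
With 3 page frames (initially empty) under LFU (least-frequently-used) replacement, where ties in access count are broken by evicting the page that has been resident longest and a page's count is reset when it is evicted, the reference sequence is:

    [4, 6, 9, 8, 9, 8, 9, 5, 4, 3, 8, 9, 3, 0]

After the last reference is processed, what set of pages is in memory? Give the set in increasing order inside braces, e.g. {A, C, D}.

{0, 8, 9}

4 -> miss, frames {4}
6 -> miss, frames {4,6}
9 -> miss, frames {4,6,9}
8 -> miss, evict 4, frames {6,9,8}
9 -> hit
8 -> hit
9 -> hit
5 -> miss, evict 6, frames {9,8,5}
4 -> miss, evict 5, frames {9,8,4}
3 -> miss, evict 4, frames {9,8,3}
8 -> hit
9 -> hit
3 -> hit
0 -> miss, evict 3, frames {9,8,0}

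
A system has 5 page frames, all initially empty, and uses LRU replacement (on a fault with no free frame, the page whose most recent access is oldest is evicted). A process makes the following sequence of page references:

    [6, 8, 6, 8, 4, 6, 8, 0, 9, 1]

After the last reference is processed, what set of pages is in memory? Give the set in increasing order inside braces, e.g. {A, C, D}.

6 -> miss, frames (6)
8 -> miss, frames (6 8)
6 -> hit
8 -> hit
4 -> miss, frames (6 8 4)
6 -> hit
8 -> hit
0 -> miss, frames (4 6 8 0)
9 -> miss, frames (4 6 8 0 9)
1 -> miss, evict 4, frames (6 8 0 9 1)

{0, 1, 6, 8, 9}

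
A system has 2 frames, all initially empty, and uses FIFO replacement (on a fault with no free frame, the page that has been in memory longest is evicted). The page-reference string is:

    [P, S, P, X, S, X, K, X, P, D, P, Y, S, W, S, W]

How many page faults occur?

9

P -> fault, frames [P]
S -> fault, frames [P, S]
P -> hit
X -> fault, evict P, frames [S, X]
S -> hit
X -> hit
K -> fault, evict S, frames [X, K]
X -> hit
P -> fault, evict X, frames [K, P]
D -> fault, evict K, frames [P, D]
P -> hit
Y -> fault, evict P, frames [D, Y]
S -> fault, evict D, frames [Y, S]
W -> fault, evict Y, frames [S, W]
S -> hit
W -> hit
Page faults: 9.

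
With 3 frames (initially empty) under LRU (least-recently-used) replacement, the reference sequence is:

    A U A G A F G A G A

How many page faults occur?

4

A → miss, frames [A]
U → miss, frames [A, U]
A → hit
G → miss, frames [U, A, G]
A → hit
F → miss, evict U, frames [G, A, F]
G → hit
A → hit
G → hit
A → hit
Page faults: 4.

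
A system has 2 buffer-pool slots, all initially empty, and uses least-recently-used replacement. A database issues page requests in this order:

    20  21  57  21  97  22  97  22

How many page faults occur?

5

20 → miss, frames (20)
21 → miss, frames (20 21)
57 → miss, evict 20, frames (21 57)
21 → hit
97 → miss, evict 57, frames (21 97)
22 → miss, evict 21, frames (97 22)
97 → hit
22 → hit
Page faults: 5.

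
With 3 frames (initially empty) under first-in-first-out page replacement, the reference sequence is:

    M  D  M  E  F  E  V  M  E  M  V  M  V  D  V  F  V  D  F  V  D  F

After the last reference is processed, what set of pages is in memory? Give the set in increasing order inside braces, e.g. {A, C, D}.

{D, F, V}

M → fault, frames [M]
D → fault, frames [M, D]
M → hit
E → fault, frames [M, D, E]
F → fault, evict M, frames [D, E, F]
E → hit
V → fault, evict D, frames [E, F, V]
M → fault, evict E, frames [F, V, M]
E → fault, evict F, frames [V, M, E]
M → hit
V → hit
M → hit
V → hit
D → fault, evict V, frames [M, E, D]
V → fault, evict M, frames [E, D, V]
F → fault, evict E, frames [D, V, F]
V → hit
D → hit
F → hit
V → hit
D → hit
F → hit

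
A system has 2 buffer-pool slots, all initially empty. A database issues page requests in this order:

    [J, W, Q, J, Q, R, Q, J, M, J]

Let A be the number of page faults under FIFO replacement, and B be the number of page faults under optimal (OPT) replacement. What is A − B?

Under FIFO: F F F F . F F F F . → 8 faults.
Under OPT: F F F . . F . F F . → 6 faults.
A − B = 8 − 6 = 2.

2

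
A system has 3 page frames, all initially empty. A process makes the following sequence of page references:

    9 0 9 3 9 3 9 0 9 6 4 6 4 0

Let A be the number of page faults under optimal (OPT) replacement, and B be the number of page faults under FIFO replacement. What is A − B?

-1

Under OPT: F F . F . . . . . F F . . . → 5 faults.
Under FIFO: F F . F . . . . . F F . . F → 6 faults.
A − B = 5 − 6 = -1.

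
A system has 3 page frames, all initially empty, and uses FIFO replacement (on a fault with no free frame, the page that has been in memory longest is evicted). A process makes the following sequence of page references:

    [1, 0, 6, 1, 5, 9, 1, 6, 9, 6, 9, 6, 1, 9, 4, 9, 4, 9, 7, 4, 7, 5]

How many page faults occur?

1: fault, frames [1]
0: fault, frames [1, 0]
6: fault, frames [1, 0, 6]
1: hit
5: fault, evict 1, frames [0, 6, 5]
9: fault, evict 0, frames [6, 5, 9]
1: fault, evict 6, frames [5, 9, 1]
6: fault, evict 5, frames [9, 1, 6]
9: hit
6: hit
9: hit
6: hit
1: hit
9: hit
4: fault, evict 9, frames [1, 6, 4]
9: fault, evict 1, frames [6, 4, 9]
4: hit
9: hit
7: fault, evict 6, frames [4, 9, 7]
4: hit
7: hit
5: fault, evict 4, frames [9, 7, 5]
Page faults: 11.

11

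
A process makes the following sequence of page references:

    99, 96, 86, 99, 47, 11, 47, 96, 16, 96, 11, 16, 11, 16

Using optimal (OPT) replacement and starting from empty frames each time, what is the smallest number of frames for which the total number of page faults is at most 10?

f=1: 14 faults
f=2: 8 faults
f=3: 6 faults
f=4: 6 faults
f=5: 6 faults
f=6: 6 faults
Smallest f with faults ≤ 10 is 2.

2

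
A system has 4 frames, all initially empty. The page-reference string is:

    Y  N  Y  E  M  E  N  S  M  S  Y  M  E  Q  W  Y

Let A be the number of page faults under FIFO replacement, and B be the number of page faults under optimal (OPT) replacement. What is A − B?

Under FIFO: F F . F F . . F . . F . . F F . → 8 faults.
Under OPT: F F . F F . . F . . . . . F F . → 7 faults.
A − B = 8 − 7 = 1.

1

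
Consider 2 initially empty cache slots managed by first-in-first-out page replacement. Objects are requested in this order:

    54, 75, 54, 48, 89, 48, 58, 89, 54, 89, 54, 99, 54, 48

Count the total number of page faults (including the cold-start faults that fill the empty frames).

10

54 -> miss, frames {54}
75 -> miss, frames {54,75}
54 -> hit
48 -> miss, evict 54, frames {75,48}
89 -> miss, evict 75, frames {48,89}
48 -> hit
58 -> miss, evict 48, frames {89,58}
89 -> hit
54 -> miss, evict 89, frames {58,54}
89 -> miss, evict 58, frames {54,89}
54 -> hit
99 -> miss, evict 54, frames {89,99}
54 -> miss, evict 89, frames {99,54}
48 -> miss, evict 99, frames {54,48}
Page faults: 10.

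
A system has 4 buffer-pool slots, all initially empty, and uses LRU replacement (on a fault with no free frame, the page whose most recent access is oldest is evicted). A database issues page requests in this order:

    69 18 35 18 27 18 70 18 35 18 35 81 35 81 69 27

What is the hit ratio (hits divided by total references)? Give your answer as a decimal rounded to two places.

0.50

69 -> miss, frames {69}
18 -> miss, frames {69,18}
35 -> miss, frames {69,18,35}
18 -> hit
27 -> miss, frames {69,35,18,27}
18 -> hit
70 -> miss, evict 69, frames {35,27,18,70}
18 -> hit
35 -> hit
18 -> hit
35 -> hit
81 -> miss, evict 27, frames {70,18,35,81}
35 -> hit
81 -> hit
69 -> miss, evict 70, frames {18,35,81,69}
27 -> miss, evict 18, frames {35,81,69,27}
Hits: 8 of 16 references → 8/16 = 0.5000.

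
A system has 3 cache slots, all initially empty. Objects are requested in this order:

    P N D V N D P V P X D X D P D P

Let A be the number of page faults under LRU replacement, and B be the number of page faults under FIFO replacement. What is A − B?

Under LRU: F F F F . . F F . F F . . . . . → 8 faults.
Under FIFO: F F F F . . F . . F F . . . . . → 7 faults.
A − B = 8 − 7 = 1.

1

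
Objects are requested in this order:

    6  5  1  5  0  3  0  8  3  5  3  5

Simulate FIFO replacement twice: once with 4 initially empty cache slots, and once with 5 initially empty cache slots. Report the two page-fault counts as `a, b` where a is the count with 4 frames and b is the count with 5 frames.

4 frames: F F F . F F . F . F . . → 7 faults.
5 frames: F F F . F F . F . . . . → 6 faults.
6 < 7: adding a frame reduced faults, as is typical.

7, 6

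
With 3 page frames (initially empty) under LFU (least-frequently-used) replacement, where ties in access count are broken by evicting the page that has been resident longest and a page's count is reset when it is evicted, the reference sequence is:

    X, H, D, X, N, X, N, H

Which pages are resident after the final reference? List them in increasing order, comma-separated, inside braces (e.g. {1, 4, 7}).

X -> miss, frames {X}
H -> miss, frames {X,H}
D -> miss, frames {X,H,D}
X -> hit
N -> miss, evict H, frames {X,D,N}
X -> hit
N -> hit
H -> miss, evict D, frames {X,N,H}

{H, N, X}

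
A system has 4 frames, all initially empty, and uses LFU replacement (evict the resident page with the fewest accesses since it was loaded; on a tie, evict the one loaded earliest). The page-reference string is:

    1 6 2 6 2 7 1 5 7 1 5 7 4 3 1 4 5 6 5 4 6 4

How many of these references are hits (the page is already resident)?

9

1 -> fault, frames [1]
6 -> fault, frames [1, 6]
2 -> fault, frames [1, 6, 2]
6 -> hit
2 -> hit
7 -> fault, frames [1, 6, 2, 7]
1 -> hit
5 -> fault, evict 7, frames [1, 6, 2, 5]
7 -> fault, evict 5, frames [1, 6, 2, 7]
1 -> hit
5 -> fault, evict 7, frames [1, 6, 2, 5]
7 -> fault, evict 5, frames [1, 6, 2, 7]
4 -> fault, evict 7, frames [1, 6, 2, 4]
3 -> fault, evict 4, frames [1, 6, 2, 3]
1 -> hit
4 -> fault, evict 3, frames [1, 6, 2, 4]
5 -> fault, evict 4, frames [1, 6, 2, 5]
6 -> hit
5 -> hit
4 -> fault, evict 2, frames [1, 6, 5, 4]
6 -> hit
4 -> hit
Hits: 9.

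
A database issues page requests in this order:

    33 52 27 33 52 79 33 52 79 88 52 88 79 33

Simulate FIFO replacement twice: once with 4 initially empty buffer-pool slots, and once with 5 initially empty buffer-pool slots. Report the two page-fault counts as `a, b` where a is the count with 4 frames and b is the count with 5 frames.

6, 5

4 frames: F F F . . F . . . F . . . F → 6 faults.
5 frames: F F F . . F . . . F . . . . → 5 faults.
5 < 6: adding a frame reduced faults, as is typical.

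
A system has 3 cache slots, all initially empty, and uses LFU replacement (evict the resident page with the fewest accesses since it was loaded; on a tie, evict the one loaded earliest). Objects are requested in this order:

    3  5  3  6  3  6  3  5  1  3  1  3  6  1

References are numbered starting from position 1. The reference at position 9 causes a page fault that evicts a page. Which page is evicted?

pos 1: 3: miss, frames (3)
pos 2: 5: miss, frames (3 5)
pos 3: 3: hit
pos 4: 6: miss, frames (3 5 6)
pos 5: 3: hit
pos 6: 6: hit
pos 7: 3: hit
pos 8: 5: hit
pos 9: 1: miss, evict 5, frames (3 6 1)
At position 9, page 5 is evicted.

5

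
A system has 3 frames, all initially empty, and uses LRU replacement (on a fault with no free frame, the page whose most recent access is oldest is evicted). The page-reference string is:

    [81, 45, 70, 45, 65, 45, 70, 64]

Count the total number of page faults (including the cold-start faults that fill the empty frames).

81 → fault, frames {81}
45 → fault, frames {81,45}
70 → fault, frames {81,45,70}
45 → hit
65 → fault, evict 81, frames {70,45,65}
45 → hit
70 → hit
64 → fault, evict 65, frames {45,70,64}
Page faults: 5.

5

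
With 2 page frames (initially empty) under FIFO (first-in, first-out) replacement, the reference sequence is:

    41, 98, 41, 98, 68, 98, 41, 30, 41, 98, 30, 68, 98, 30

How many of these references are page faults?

8

41: fault, frames {41}
98: fault, frames {41,98}
41: hit
98: hit
68: fault, evict 41, frames {98,68}
98: hit
41: fault, evict 98, frames {68,41}
30: fault, evict 68, frames {41,30}
41: hit
98: fault, evict 41, frames {30,98}
30: hit
68: fault, evict 30, frames {98,68}
98: hit
30: fault, evict 98, frames {68,30}
Page faults: 8.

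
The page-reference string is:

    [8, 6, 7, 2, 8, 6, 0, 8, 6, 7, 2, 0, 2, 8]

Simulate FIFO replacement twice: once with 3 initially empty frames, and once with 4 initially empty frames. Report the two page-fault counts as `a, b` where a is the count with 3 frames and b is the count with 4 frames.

3 frames: F F F F F F F . . F F . . F → 10 faults.
4 frames: F F F F . . F F F F F F . F → 11 faults.
11 > 10: adding a frame increased faults — Belady's anomaly.

10, 11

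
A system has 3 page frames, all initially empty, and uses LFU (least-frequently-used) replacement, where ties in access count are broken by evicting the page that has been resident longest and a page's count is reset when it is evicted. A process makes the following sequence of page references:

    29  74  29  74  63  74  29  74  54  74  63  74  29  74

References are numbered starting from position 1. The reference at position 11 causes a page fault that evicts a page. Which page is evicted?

54

pos 1: 29 -> fault, frames {29}
pos 2: 74 -> fault, frames {29,74}
pos 3: 29 -> hit
pos 4: 74 -> hit
pos 5: 63 -> fault, frames {29,74,63}
pos 6: 74 -> hit
pos 7: 29 -> hit
pos 8: 74 -> hit
pos 9: 54 -> fault, evict 63, frames {29,74,54}
pos 10: 74 -> hit
pos 11: 63 -> fault, evict 54, frames {29,74,63}
At position 11, page 54 is evicted.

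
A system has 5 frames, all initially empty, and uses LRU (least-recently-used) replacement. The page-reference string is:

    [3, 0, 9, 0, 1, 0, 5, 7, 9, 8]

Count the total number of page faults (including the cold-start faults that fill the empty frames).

3 → fault, frames [3]
0 → fault, frames [3, 0]
9 → fault, frames [3, 0, 9]
0 → hit
1 → fault, frames [3, 9, 0, 1]
0 → hit
5 → fault, frames [3, 9, 1, 0, 5]
7 → fault, evict 3, frames [9, 1, 0, 5, 7]
9 → hit
8 → fault, evict 1, frames [0, 5, 7, 9, 8]
Page faults: 7.

7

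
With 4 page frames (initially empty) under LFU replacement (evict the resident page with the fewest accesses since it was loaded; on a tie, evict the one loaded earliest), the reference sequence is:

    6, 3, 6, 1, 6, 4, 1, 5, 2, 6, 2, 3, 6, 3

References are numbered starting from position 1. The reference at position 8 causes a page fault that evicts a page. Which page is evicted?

3

pos 1: 6 → miss, frames {6}
pos 2: 3 → miss, frames {6,3}
pos 3: 6 → hit
pos 4: 1 → miss, frames {6,3,1}
pos 5: 6 → hit
pos 6: 4 → miss, frames {6,3,1,4}
pos 7: 1 → hit
pos 8: 5 → miss, evict 3, frames {6,1,4,5}
At position 8, page 3 is evicted.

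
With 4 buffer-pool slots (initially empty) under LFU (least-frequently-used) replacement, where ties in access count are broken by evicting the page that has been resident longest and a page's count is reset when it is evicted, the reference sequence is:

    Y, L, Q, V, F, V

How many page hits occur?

1

Y: fault, frames [Y]
L: fault, frames [Y, L]
Q: fault, frames [Y, L, Q]
V: fault, frames [Y, L, Q, V]
F: fault, evict Y, frames [L, Q, V, F]
V: hit
Hits: 1.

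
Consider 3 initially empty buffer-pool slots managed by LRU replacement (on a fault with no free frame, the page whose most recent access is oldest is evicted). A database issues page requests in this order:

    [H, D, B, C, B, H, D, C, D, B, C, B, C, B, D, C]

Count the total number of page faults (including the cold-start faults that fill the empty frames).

H → fault, frames [H]
D → fault, frames [H, D]
B → fault, frames [H, D, B]
C → fault, evict H, frames [D, B, C]
B → hit
H → fault, evict D, frames [C, B, H]
D → fault, evict C, frames [B, H, D]
C → fault, evict B, frames [H, D, C]
D → hit
B → fault, evict H, frames [C, D, B]
C → hit
B → hit
C → hit
B → hit
D → hit
C → hit
Page faults: 8.

8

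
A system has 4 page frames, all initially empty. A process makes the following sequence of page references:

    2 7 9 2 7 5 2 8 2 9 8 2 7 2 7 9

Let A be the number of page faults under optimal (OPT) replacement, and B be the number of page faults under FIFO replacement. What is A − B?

Under OPT: F F F . . F . F . . . . . . . . → 5 faults.
Under FIFO: F F F . . F . F F . . . F . . F → 8 faults.
A − B = 5 − 8 = -3.

-3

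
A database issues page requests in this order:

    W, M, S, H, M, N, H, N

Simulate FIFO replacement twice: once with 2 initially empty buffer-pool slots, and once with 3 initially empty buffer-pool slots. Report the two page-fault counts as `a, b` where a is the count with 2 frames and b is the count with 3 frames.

2 frames: F F F F F F F . → 7 faults.
3 frames: F F F F . F . . → 5 faults.
5 < 7: adding a frame reduced faults, as is typical.

7, 5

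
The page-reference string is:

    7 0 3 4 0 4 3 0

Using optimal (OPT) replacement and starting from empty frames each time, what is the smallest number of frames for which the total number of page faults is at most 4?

f=1: 8 faults
f=2: 5 faults
f=3: 4 faults
f=4: 4 faults
Smallest f with faults ≤ 4 is 3.

3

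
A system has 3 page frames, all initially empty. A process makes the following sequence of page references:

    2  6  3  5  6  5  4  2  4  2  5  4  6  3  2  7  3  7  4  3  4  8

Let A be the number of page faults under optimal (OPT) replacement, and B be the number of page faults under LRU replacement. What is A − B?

-3

Under OPT: F F F F . . F . . . . . F F . F . . . . . F → 9 faults.
Under LRU: F F F F . . F F . . . . F F F F . . F . . F → 12 faults.
A − B = 9 − 12 = -3.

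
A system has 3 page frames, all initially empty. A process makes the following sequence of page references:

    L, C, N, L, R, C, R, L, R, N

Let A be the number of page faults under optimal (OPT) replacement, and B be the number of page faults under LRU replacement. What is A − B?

-1

Under OPT: F F F . F . . . . F → 5 faults.
Under LRU: F F F . F F . . . F → 6 faults.
A − B = 5 − 6 = -1.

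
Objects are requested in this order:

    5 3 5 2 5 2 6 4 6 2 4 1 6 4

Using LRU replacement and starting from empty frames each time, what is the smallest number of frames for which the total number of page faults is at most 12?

2

f=1: 14 faults
f=2: 10 faults
f=3: 7 faults
f=4: 6 faults
f=5: 6 faults
f=6: 6 faults
Smallest f with faults ≤ 12 is 2.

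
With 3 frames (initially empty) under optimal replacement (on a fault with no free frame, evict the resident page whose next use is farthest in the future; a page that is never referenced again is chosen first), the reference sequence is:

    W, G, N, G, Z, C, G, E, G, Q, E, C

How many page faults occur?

7

W: miss, frames (W)
G: miss, frames (W G)
N: miss, frames (W G N)
G: hit
Z: miss, evict N, frames (W G Z)
C: miss, evict Z, frames (W G C)
G: hit
E: miss, evict W, frames (G C E)
G: hit
Q: miss, evict G, frames (C E Q)
E: hit
C: hit
Page faults: 7.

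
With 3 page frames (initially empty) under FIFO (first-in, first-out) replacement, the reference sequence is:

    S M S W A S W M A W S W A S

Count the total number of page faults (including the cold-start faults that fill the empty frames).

9

S: fault, frames (S)
M: fault, frames (S M)
S: hit
W: fault, frames (S M W)
A: fault, evict S, frames (M W A)
S: fault, evict M, frames (W A S)
W: hit
M: fault, evict W, frames (A S M)
A: hit
W: fault, evict A, frames (S M W)
S: hit
W: hit
A: fault, evict S, frames (M W A)
S: fault, evict M, frames (W A S)
Page faults: 9.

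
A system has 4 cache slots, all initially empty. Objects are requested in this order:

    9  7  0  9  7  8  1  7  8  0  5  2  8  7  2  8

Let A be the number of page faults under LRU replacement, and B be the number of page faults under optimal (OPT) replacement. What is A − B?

Under LRU: F F F . . F F . . F F F . F . . → 9 faults.
Under OPT: F F F . . F F . . . F F . . . . → 7 faults.
A − B = 9 − 7 = 2.

2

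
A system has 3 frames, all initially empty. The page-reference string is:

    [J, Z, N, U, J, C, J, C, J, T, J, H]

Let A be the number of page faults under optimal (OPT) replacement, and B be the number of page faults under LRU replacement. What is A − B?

Under OPT: F F F F . F . . . F . F → 7 faults.
Under LRU: F F F F F F . . . F . F → 8 faults.
A − B = 7 − 8 = -1.

-1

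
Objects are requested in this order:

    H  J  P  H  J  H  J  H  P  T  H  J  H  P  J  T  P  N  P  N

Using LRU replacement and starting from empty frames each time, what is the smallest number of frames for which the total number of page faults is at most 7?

4

f=1: 20 faults
f=2: 14 faults
f=3: 8 faults
f=4: 5 faults
f=5: 5 faults
Smallest f with faults ≤ 7 is 4.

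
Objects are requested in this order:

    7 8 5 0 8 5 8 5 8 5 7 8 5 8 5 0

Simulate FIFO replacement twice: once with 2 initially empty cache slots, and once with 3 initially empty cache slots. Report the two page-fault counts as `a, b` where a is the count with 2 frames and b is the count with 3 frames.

10, 8

2 frames: F F F F F F . . . . F F F . . F → 10 faults.
3 frames: F F F F . . . . . . F F F . . F → 8 faults.
8 < 10: adding a frame reduced faults, as is typical.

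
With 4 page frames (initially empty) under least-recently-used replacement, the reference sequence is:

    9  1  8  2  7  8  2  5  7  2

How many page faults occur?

9: fault, frames [9]
1: fault, frames [9, 1]
8: fault, frames [9, 1, 8]
2: fault, frames [9, 1, 8, 2]
7: fault, evict 9, frames [1, 8, 2, 7]
8: hit
2: hit
5: fault, evict 1, frames [7, 8, 2, 5]
7: hit
2: hit
Page faults: 6.

6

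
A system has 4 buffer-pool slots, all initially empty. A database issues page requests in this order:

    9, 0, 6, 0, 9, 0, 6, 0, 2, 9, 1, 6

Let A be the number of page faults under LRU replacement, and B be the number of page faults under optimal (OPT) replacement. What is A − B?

1

Under LRU: F F F . . . . . F . F F → 6 faults.
Under OPT: F F F . . . . . F . F . → 5 faults.
A − B = 6 − 5 = 1.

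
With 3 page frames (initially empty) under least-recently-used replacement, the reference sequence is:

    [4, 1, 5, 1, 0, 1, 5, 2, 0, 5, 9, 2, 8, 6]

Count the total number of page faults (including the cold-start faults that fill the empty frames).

10

4 -> miss, frames [4]
1 -> miss, frames [4, 1]
5 -> miss, frames [4, 1, 5]
1 -> hit
0 -> miss, evict 4, frames [5, 1, 0]
1 -> hit
5 -> hit
2 -> miss, evict 0, frames [1, 5, 2]
0 -> miss, evict 1, frames [5, 2, 0]
5 -> hit
9 -> miss, evict 2, frames [0, 5, 9]
2 -> miss, evict 0, frames [5, 9, 2]
8 -> miss, evict 5, frames [9, 2, 8]
6 -> miss, evict 9, frames [2, 8, 6]
Page faults: 10.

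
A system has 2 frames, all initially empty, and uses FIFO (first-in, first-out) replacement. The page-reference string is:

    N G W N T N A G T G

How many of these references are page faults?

N -> miss, frames [N]
G -> miss, frames [N, G]
W -> miss, evict N, frames [G, W]
N -> miss, evict G, frames [W, N]
T -> miss, evict W, frames [N, T]
N -> hit
A -> miss, evict N, frames [T, A]
G -> miss, evict T, frames [A, G]
T -> miss, evict A, frames [G, T]
G -> hit
Page faults: 8.

8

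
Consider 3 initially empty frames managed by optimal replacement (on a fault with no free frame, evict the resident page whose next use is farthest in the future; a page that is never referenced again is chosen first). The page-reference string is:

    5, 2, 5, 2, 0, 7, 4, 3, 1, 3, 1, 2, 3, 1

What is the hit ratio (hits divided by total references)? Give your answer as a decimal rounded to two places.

5 → fault, frames (5)
2 → fault, frames (5 2)
5 → hit
2 → hit
0 → fault, frames (5 2 0)
7 → fault, evict 0, frames (5 2 7)
4 → fault, evict 7, frames (5 2 4)
3 → fault, evict 4, frames (5 2 3)
1 → fault, evict 5, frames (2 3 1)
3 → hit
1 → hit
2 → hit
3 → hit
1 → hit
Hits: 7 of 14 references → 7/14 = 0.5000.

0.50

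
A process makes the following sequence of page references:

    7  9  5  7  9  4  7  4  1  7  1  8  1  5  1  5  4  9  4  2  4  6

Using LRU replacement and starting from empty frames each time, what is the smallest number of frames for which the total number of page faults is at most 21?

f=1: 22 faults
f=2: 15 faults
f=3: 11 faults
f=4: 11 faults
f=5: 10 faults
f=6: 8 faults
f=7: 8 faults
f=8: 8 faults
Smallest f with faults ≤ 21 is 2.

2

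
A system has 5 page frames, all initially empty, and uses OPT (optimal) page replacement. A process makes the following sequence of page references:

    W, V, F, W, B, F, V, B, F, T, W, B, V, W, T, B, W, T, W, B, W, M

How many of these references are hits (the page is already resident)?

16

W -> fault, frames (W)
V -> fault, frames (W V)
F -> fault, frames (W V F)
W -> hit
B -> fault, frames (W V F B)
F -> hit
V -> hit
B -> hit
F -> hit
T -> fault, frames (W V F B T)
W -> hit
B -> hit
V -> hit
W -> hit
T -> hit
B -> hit
W -> hit
T -> hit
W -> hit
B -> hit
W -> hit
M -> fault, evict T, frames (W V F B M)
Hits: 16.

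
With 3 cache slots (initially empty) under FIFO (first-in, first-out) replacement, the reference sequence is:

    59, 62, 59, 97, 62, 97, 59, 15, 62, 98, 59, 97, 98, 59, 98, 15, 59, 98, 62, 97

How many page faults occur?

11

59 -> fault, frames (59)
62 -> fault, frames (59 62)
59 -> hit
97 -> fault, frames (59 62 97)
62 -> hit
97 -> hit
59 -> hit
15 -> fault, evict 59, frames (62 97 15)
62 -> hit
98 -> fault, evict 62, frames (97 15 98)
59 -> fault, evict 97, frames (15 98 59)
97 -> fault, evict 15, frames (98 59 97)
98 -> hit
59 -> hit
98 -> hit
15 -> fault, evict 98, frames (59 97 15)
59 -> hit
98 -> fault, evict 59, frames (97 15 98)
62 -> fault, evict 97, frames (15 98 62)
97 -> fault, evict 15, frames (98 62 97)
Page faults: 11.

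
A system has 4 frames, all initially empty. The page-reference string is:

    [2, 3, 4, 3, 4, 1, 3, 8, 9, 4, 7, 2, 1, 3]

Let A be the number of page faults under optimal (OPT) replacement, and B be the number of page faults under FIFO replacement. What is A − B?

Under OPT: F F F . . F . F F . F . . F → 8 faults.
Under FIFO: F F F . . F . F F . F F F F → 10 faults.
A − B = 8 − 10 = -2.

-2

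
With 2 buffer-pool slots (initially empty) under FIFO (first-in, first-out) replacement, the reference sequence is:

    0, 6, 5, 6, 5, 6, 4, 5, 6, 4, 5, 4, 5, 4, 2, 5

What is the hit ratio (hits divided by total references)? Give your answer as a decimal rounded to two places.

0.44

0 -> miss, frames {0}
6 -> miss, frames {0,6}
5 -> miss, evict 0, frames {6,5}
6 -> hit
5 -> hit
6 -> hit
4 -> miss, evict 6, frames {5,4}
5 -> hit
6 -> miss, evict 5, frames {4,6}
4 -> hit
5 -> miss, evict 4, frames {6,5}
4 -> miss, evict 6, frames {5,4}
5 -> hit
4 -> hit
2 -> miss, evict 5, frames {4,2}
5 -> miss, evict 4, frames {2,5}
Hits: 7 of 16 references → 7/16 = 0.4375.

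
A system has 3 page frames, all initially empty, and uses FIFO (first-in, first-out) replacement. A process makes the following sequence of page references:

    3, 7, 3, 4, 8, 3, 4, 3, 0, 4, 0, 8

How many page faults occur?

8

3 → fault, frames (3)
7 → fault, frames (3 7)
3 → hit
4 → fault, frames (3 7 4)
8 → fault, evict 3, frames (7 4 8)
3 → fault, evict 7, frames (4 8 3)
4 → hit
3 → hit
0 → fault, evict 4, frames (8 3 0)
4 → fault, evict 8, frames (3 0 4)
0 → hit
8 → fault, evict 3, frames (0 4 8)
Page faults: 8.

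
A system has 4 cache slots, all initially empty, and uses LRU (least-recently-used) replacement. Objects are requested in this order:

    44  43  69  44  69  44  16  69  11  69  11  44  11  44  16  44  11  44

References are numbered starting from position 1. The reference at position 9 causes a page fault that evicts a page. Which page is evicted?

43

pos 1: 44 → fault, frames {44}
pos 2: 43 → fault, frames {44,43}
pos 3: 69 → fault, frames {44,43,69}
pos 4: 44 → hit
pos 5: 69 → hit
pos 6: 44 → hit
pos 7: 16 → fault, frames {43,69,44,16}
pos 8: 69 → hit
pos 9: 11 → fault, evict 43, frames {44,16,69,11}
At position 9, page 43 is evicted.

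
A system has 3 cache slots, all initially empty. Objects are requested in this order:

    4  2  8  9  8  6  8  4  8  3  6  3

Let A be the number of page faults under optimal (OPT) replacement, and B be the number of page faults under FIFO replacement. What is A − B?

Under OPT: F F F F . F . . . F . . → 6 faults.
Under FIFO: F F F F . F . F F F F . → 9 faults.
A − B = 6 − 9 = -3.

-3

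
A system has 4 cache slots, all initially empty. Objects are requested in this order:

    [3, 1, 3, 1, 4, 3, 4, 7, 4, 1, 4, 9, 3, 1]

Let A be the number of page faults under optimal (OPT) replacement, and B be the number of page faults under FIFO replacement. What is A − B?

-2

Under OPT: F F . . F . . F . . . F . . → 5 faults.
Under FIFO: F F . . F . . F . . . F F F → 7 faults.
A − B = 5 − 7 = -2.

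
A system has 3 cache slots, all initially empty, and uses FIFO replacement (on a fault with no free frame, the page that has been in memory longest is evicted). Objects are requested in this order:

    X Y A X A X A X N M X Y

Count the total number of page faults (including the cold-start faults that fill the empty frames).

X -> miss, frames [X]
Y -> miss, frames [X, Y]
A -> miss, frames [X, Y, A]
X -> hit
A -> hit
X -> hit
A -> hit
X -> hit
N -> miss, evict X, frames [Y, A, N]
M -> miss, evict Y, frames [A, N, M]
X -> miss, evict A, frames [N, M, X]
Y -> miss, evict N, frames [M, X, Y]
Page faults: 7.

7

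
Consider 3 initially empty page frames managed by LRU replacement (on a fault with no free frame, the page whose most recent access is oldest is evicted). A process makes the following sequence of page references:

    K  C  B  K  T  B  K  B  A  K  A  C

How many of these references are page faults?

K → fault, frames [K]
C → fault, frames [K, C]
B → fault, frames [K, C, B]
K → hit
T → fault, evict C, frames [B, K, T]
B → hit
K → hit
B → hit
A → fault, evict T, frames [K, B, A]
K → hit
A → hit
C → fault, evict B, frames [K, A, C]
Page faults: 6.

6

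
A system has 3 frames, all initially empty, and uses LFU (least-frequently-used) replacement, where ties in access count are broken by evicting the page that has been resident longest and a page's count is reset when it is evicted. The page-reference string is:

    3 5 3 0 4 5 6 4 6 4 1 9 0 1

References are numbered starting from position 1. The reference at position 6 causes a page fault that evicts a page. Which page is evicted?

pos 1: 3 → fault, frames {3}
pos 2: 5 → fault, frames {3,5}
pos 3: 3 → hit
pos 4: 0 → fault, frames {3,5,0}
pos 5: 4 → fault, evict 5, frames {3,0,4}
pos 6: 5 → fault, evict 0, frames {3,4,5}
At position 6, page 0 is evicted.

0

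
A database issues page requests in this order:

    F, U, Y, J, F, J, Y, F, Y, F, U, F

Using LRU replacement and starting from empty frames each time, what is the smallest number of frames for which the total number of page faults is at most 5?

f=1: 12 faults
f=2: 8 faults
f=3: 6 faults
f=4: 4 faults
Smallest f with faults ≤ 5 is 4.

4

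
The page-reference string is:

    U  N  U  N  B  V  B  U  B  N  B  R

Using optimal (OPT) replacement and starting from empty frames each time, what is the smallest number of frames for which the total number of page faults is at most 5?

4

f=1: 12 faults
f=2: 7 faults
f=3: 6 faults
f=4: 5 faults
f=5: 5 faults
Smallest f with faults ≤ 5 is 4.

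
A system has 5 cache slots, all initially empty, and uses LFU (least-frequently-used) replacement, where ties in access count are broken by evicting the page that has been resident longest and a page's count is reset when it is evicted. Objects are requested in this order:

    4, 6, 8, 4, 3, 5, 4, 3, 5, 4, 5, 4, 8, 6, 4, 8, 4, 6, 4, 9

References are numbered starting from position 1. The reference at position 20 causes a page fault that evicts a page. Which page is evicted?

pos 1: 4 -> miss, frames {4}
pos 2: 6 -> miss, frames {4,6}
pos 3: 8 -> miss, frames {4,6,8}
pos 4: 4 -> hit
pos 5: 3 -> miss, frames {4,6,8,3}
pos 6: 5 -> miss, frames {4,6,8,3,5}
pos 7: 4 -> hit
pos 8: 3 -> hit
pos 9: 5 -> hit
pos 10: 4 -> hit
pos 11: 5 -> hit
pos 12: 4 -> hit
pos 13: 8 -> hit
pos 14: 6 -> hit
pos 15: 4 -> hit
pos 16: 8 -> hit
pos 17: 4 -> hit
pos 18: 6 -> hit
pos 19: 4 -> hit
pos 20: 9 -> miss, evict 3, frames {4,6,8,5,9}
At position 20, page 3 is evicted.

3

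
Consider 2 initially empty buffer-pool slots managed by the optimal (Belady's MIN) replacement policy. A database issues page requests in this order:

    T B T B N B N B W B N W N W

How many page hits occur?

9

T: fault, frames (T)
B: fault, frames (T B)
T: hit
B: hit
N: fault, evict T, frames (B N)
B: hit
N: hit
B: hit
W: fault, evict N, frames (B W)
B: hit
N: fault, evict B, frames (W N)
W: hit
N: hit
W: hit
Hits: 9.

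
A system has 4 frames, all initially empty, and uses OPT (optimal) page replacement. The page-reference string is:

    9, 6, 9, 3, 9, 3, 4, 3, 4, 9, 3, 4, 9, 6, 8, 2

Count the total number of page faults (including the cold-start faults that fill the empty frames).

9 -> fault, frames {9}
6 -> fault, frames {9,6}
9 -> hit
3 -> fault, frames {9,6,3}
9 -> hit
3 -> hit
4 -> fault, frames {9,6,3,4}
3 -> hit
4 -> hit
9 -> hit
3 -> hit
4 -> hit
9 -> hit
6 -> hit
8 -> fault, evict 4, frames {9,6,3,8}
2 -> fault, evict 8, frames {9,6,3,2}
Page faults: 6.

6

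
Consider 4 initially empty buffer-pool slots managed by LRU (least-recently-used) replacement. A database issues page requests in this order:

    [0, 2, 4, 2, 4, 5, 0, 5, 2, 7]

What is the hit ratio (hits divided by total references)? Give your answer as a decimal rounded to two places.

0: fault, frames (0)
2: fault, frames (0 2)
4: fault, frames (0 2 4)
2: hit
4: hit
5: fault, frames (0 2 4 5)
0: hit
5: hit
2: hit
7: fault, evict 4, frames (0 5 2 7)
Hits: 5 of 10 references → 5/10 = 0.5000.

0.50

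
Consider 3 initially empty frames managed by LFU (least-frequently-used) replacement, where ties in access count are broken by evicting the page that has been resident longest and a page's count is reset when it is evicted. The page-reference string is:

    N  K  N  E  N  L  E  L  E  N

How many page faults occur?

4

N: miss, frames (N)
K: miss, frames (N K)
N: hit
E: miss, frames (N K E)
N: hit
L: miss, evict K, frames (N E L)
E: hit
L: hit
E: hit
N: hit
Page faults: 4.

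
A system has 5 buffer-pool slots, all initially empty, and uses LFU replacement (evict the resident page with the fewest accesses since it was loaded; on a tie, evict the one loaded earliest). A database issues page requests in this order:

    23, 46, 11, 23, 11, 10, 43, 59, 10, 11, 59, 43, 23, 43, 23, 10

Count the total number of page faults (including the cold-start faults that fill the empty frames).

23 -> fault, frames {23}
46 -> fault, frames {23,46}
11 -> fault, frames {23,46,11}
23 -> hit
11 -> hit
10 -> fault, frames {23,46,11,10}
43 -> fault, frames {23,46,11,10,43}
59 -> fault, evict 46, frames {23,11,10,43,59}
10 -> hit
11 -> hit
59 -> hit
43 -> hit
23 -> hit
43 -> hit
23 -> hit
10 -> hit
Page faults: 6.

6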